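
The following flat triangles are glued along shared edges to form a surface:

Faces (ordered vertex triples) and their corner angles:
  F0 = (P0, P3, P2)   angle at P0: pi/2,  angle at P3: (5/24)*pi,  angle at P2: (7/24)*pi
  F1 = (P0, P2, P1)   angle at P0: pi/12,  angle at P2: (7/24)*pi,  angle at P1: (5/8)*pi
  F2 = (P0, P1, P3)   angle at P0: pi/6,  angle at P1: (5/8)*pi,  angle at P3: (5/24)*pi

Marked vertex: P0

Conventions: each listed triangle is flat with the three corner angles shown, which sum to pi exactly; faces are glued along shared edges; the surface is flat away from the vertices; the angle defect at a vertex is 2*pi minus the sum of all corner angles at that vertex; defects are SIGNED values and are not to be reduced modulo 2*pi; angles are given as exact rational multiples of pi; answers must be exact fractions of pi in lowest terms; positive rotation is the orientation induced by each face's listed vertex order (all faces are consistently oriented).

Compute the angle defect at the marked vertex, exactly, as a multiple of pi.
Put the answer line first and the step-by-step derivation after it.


Answer: defect(P0) = (5/4)*pi

Sum of corner angles at P0: (3/4)*pi
defect = 2*pi - (3/4)*pi


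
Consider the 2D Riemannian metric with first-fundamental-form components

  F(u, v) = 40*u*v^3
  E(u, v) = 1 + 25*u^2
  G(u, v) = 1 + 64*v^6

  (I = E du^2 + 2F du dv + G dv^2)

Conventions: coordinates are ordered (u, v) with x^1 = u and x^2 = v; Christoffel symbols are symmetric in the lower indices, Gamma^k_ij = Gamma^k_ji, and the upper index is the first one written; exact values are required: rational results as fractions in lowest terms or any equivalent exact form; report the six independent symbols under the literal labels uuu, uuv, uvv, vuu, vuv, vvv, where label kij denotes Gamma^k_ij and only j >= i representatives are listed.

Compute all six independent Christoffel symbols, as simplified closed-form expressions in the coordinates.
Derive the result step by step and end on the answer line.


E = 1 + 25*u^2; F = 40*u*v^3; G = 1 + 64*v^6
Gamma^k_ij = (1/2) g^{kl} (d_i g_jl + d_j g_il - d_l g_ij), with g^inv = (1/(EG-F^2)) [[G, -F], [-F, E]]
first partials: E_u = 50*u, E_v = 0, F_u = 40*v^3, F_v = 120*u*v^2, G_u = 0, G_v = 384*v^5
D = EG - F^2 = 1 + 25*u^2 + 64*v^6
expanded: Gamma^u_uu = (G E_u - 2F F_u + F E_v)/(2D), Gamma^u_uv = (G E_v - F G_u)/(2D), Gamma^u_vv = (2G F_v - G G_u - F G_v)/(2D), Gamma^v_uu = (2E F_u - E E_v - F E_u)/(2D), Gamma^v_uv = (E G_u - F E_v)/(2D), Gamma^v_vv = (E G_v - 2F F_v + F G_u)/(2D); substitute and cancel common factors

Answer: Gamma_uuu = 25*u/(25*u^2 + 64*v^6 + 1), Gamma_uuv = 0, Gamma_uvv = 120*u*v^2/(25*u^2 + 64*v^6 + 1), Gamma_vuu = 40*v^3/(25*u^2 + 64*v^6 + 1), Gamma_vuv = 0, Gamma_vvv = 192*v^5/(25*u^2 + 64*v^6 + 1)


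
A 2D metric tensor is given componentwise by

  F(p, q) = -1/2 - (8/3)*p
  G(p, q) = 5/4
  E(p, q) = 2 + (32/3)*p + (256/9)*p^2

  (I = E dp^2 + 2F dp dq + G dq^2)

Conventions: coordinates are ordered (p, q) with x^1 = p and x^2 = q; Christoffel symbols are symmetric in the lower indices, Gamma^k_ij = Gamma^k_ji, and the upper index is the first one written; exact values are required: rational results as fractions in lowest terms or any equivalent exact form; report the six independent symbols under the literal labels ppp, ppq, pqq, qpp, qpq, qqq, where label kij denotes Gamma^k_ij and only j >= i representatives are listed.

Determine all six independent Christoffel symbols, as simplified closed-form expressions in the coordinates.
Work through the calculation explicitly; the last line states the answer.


E = 2 + (32/3)*p + (256/9)*p^2; F = -1/2 - (8/3)*p; G = 5/4
Gamma^k_ij = (1/2) g^{kl} (d_i g_jl + d_j g_il - d_l g_ij), with g^inv = (1/(EG-F^2)) [[G, -F], [-F, E]]
first partials: E_p = 32/3 + (512/9)*p, E_q = 0, F_p = -8/3, F_q = 0, G_p = 0, G_q = 0
D = EG - F^2 = 9/4 + (32/3)*p + (256/9)*p^2
expanded: Gamma^p_pp = (G E_p - 2F F_p + F E_q)/(2D), Gamma^p_pq = (G E_q - F G_p)/(2D), Gamma^p_qq = (2G F_q - G G_p - F G_q)/(2D), Gamma^q_pp = (2E F_p - E E_q - F E_p)/(2D), Gamma^q_pq = (E G_p - F E_q)/(2D), Gamma^q_qq = (E G_q - 2F F_q + F G_p)/(2D); substitute and cancel common factors

Answer: Gamma_ppp = (1024*p + 192)/(1024*p^2 + 384*p + 81), Gamma_ppq = 0, Gamma_pqq = 0, Gamma_qpp = -96/(1024*p^2 + 384*p + 81), Gamma_qpq = 0, Gamma_qqq = 0


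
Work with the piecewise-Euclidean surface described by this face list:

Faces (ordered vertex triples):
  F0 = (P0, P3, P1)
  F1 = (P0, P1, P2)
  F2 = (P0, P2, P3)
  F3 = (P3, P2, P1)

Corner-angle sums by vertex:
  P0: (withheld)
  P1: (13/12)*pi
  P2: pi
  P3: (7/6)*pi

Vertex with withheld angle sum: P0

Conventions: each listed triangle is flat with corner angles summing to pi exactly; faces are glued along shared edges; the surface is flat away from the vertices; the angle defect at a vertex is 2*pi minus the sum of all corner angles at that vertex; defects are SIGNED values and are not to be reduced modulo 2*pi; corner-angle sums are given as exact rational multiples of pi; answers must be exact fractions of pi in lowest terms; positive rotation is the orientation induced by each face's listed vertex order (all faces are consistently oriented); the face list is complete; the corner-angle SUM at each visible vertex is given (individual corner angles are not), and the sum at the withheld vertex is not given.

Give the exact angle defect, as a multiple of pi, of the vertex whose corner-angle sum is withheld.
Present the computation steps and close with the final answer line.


V = 4, E = 6, F = 4; chi = V - E + F = 2
Gauss-Bonnet: total defect = 2*pi*chi = 4*pi; visible defects sum to (11/4)*pi

Answer: defect(P0) = (5/4)*pi


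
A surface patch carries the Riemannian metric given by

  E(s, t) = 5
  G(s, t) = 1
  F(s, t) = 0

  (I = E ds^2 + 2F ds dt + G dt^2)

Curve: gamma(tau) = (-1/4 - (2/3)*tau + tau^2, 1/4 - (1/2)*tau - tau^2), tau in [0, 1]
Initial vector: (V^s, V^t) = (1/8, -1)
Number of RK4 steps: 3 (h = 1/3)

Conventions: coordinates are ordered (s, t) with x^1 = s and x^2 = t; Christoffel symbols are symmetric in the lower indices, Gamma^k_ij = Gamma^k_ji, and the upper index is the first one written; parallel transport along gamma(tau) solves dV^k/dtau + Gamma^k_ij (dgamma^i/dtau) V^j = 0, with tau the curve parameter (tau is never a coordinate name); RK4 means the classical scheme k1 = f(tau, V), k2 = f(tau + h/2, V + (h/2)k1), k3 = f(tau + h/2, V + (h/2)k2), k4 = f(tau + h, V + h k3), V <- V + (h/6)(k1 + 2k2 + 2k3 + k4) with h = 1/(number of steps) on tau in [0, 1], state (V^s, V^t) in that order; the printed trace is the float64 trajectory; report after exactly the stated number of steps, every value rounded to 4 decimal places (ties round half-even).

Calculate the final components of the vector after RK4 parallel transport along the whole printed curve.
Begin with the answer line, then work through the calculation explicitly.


Answer: V^s = 0.1250, V^t = -1.0000

gamma'(tau) = (-2/3 + 2*tau, -1/2 - 2*tau); f(tau, V)^k = -Gamma^k_ij(gamma(tau)) gamma'^i(tau) V^j; h = 1/3; intermediate values shown to 6 dp
curve data and Christoffel symbols at the stage parameters:
  tau = 0.000000: gamma = (-0.250000, 0.250000), gamma' = (-0.666667, -0.500000); Gamma_sss = 0.000000, Gamma_sst = 0.000000, Gamma_stt = 0.000000, Gamma_tss = 0.000000, Gamma_tst = 0.000000, Gamma_ttt = 0.000000
  tau = 0.166667: gamma = (-0.333333, 0.138889), gamma' = (-0.333333, -0.833333); Gamma_sss = 0.000000, Gamma_sst = 0.000000, Gamma_stt = 0.000000, Gamma_tss = 0.000000, Gamma_tst = 0.000000, Gamma_ttt = 0.000000
  tau = 0.333333: gamma = (-0.361111, -0.027778), gamma' = (0.000000, -1.166667); Gamma_sss = 0.000000, Gamma_sst = 0.000000, Gamma_stt = 0.000000, Gamma_tss = 0.000000, Gamma_tst = 0.000000, Gamma_ttt = 0.000000
  tau = 0.500000: gamma = (-0.333333, -0.250000), gamma' = (0.333333, -1.500000); Gamma_sss = 0.000000, Gamma_sst = 0.000000, Gamma_stt = 0.000000, Gamma_tss = 0.000000, Gamma_tst = 0.000000, Gamma_ttt = 0.000000
  tau = 0.666667: gamma = (-0.250000, -0.527778), gamma' = (0.666667, -1.833333); Gamma_sss = 0.000000, Gamma_sst = 0.000000, Gamma_stt = 0.000000, Gamma_tss = 0.000000, Gamma_tst = 0.000000, Gamma_ttt = 0.000000
  tau = 0.833333: gamma = (-0.111111, -0.861111), gamma' = (1.000000, -2.166667); Gamma_sss = 0.000000, Gamma_sst = 0.000000, Gamma_stt = 0.000000, Gamma_tss = 0.000000, Gamma_tst = 0.000000, Gamma_ttt = 0.000000
  tau = 1.000000: gamma = (0.083333, -1.250000), gamma' = (1.333333, -2.500000); Gamma_sss = 0.000000, Gamma_sst = 0.000000, Gamma_stt = 0.000000, Gamma_tss = 0.000000, Gamma_tst = 0.000000, Gamma_ttt = 0.000000
step 0: V^s = 0.1250, V^t = -1.0000
step 1: k1 = (0.000000, 0.000000), k2 = (0.000000, 0.000000), k3 = (0.000000, 0.000000), k4 = (0.000000, 0.000000); V <- V + (h/6)(k1 + 2k2 + 2k3 + k4): V^s = 0.1250, V^t = -1.0000
step 2: k1 = (0.000000, 0.000000), k2 = (0.000000, 0.000000), k3 = (0.000000, 0.000000), k4 = (0.000000, 0.000000); V <- V + (h/6)(k1 + 2k2 + 2k3 + k4): V^s = 0.1250, V^t = -1.0000
step 3: k1 = (0.000000, 0.000000), k2 = (0.000000, 0.000000), k3 = (0.000000, 0.000000), k4 = (0.000000, 0.000000); V <- V + (h/6)(k1 + 2k2 + 2k3 + k4): V^s = 0.1250, V^t = -1.0000


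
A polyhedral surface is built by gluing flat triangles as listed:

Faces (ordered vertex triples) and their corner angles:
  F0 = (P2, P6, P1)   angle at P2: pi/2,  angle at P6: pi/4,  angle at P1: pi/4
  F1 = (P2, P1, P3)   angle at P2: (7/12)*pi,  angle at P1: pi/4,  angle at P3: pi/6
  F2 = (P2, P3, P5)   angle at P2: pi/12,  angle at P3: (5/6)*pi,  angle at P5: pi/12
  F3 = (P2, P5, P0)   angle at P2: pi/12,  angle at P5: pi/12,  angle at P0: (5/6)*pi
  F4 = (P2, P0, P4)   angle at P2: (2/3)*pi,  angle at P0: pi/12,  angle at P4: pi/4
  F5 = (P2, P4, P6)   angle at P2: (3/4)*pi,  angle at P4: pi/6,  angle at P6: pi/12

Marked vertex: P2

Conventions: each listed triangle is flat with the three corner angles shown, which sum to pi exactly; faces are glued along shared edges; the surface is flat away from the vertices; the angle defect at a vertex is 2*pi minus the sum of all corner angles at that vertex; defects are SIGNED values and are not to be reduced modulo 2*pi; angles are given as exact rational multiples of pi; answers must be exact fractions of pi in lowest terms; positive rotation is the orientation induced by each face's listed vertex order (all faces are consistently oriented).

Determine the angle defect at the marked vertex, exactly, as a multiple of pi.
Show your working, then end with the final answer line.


Sum of corner angles at P2: (8/3)*pi
defect = 2*pi - (8/3)*pi

Answer: defect(P2) = (-2/3)*pi


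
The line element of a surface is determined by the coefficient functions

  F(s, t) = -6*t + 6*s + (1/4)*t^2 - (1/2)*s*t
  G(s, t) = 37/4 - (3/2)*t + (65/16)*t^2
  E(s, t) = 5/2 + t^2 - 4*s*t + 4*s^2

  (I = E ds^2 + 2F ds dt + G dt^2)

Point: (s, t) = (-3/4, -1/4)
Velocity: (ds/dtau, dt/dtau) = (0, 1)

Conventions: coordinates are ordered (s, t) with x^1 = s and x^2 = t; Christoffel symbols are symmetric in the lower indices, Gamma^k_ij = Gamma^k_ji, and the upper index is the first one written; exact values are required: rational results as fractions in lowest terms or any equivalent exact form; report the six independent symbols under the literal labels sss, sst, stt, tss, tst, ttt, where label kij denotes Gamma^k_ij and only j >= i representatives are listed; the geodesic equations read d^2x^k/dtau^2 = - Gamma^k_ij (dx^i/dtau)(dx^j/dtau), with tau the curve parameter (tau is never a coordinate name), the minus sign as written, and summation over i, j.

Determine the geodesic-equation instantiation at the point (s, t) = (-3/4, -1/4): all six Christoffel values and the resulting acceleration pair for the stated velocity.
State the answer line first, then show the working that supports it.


Answer: Gamma_sss = -4962/15697, Gamma_sst = 12645/31394, Gamma_stt = -254929/125576, Gamma_tss = 6200/15697, Gamma_tst = 1970/15697, Gamma_ttt = -25469/31394; accelerations (d^2s/dtau^2, d^2t/dtau^2) = (254929/125576, 25469/31394)

E = 65/16, F = -197/64, G = 2529/256 at the point
E_s = -5, E_t = 5/2, F_s = 49/8, F_t = -23/4, G_s = 0, G_t = -113/32
EG - F^2 = 15697/512;  g^inv = (512/15697) * [[2529/256, 197/64], [197/64, 65/16]]
first-kind symbols [ij,l] = (1/2)(d_i g_jl + d_j g_il - d_l g_ij): [ss,s] = E_s/2 = -5/2, [ss,t] = F_s - E_t/2 = 39/8, [st,s] = E_t/2 = 5/4, [st,t] = G_s/2 = 0, [tt,s] = F_t - G_s/2 = -23/4, [tt,t] = G_t/2 = -113/64
Gamma^s_ij = (G*[ij,s] - F*[ij,t])/(EG - F^2), Gamma^t_ij = (E*[ij,t] - F*[ij,s])/(EG - F^2)
Gamma_sss = -4962/15697, Gamma_sst = 12645/31394, Gamma_stt = -254929/125576, Gamma_tss = 6200/15697, Gamma_tst = 1970/15697, Gamma_ttt = -25469/31394
d^2s/dtau^2 = -(Gamma_sss*(0)^2 + 2*Gamma_sst*(0)*(1) + Gamma_stt*(1)^2) = 254929/125576
d^2t/dtau^2 = -(Gamma_tss*(0)^2 + 2*Gamma_tst*(0)*(1) + Gamma_ttt*(1)^2) = 25469/31394


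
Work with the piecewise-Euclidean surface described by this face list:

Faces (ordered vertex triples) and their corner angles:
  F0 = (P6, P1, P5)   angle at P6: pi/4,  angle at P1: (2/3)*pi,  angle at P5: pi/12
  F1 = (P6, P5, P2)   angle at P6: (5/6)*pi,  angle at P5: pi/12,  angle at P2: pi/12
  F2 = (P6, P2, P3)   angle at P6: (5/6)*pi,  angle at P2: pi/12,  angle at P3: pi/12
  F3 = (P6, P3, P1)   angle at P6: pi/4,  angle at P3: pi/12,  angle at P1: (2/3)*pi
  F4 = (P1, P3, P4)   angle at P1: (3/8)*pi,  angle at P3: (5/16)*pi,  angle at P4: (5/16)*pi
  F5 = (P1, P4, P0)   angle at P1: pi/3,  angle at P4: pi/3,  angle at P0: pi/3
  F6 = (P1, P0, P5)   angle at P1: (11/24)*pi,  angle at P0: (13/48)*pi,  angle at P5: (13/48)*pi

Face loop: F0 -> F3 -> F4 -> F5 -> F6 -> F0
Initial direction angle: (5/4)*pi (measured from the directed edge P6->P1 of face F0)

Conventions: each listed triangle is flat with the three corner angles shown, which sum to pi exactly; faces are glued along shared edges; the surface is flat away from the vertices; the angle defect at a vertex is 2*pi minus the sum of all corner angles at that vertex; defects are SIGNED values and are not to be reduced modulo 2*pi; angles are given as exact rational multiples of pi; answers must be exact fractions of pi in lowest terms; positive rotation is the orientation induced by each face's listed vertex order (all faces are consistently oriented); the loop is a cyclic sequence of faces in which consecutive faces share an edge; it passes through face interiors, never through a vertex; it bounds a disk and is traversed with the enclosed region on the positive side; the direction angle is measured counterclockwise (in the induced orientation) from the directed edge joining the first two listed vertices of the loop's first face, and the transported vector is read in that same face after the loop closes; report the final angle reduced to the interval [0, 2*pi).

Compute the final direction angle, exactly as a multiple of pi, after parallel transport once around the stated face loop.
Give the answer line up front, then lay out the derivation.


Answer: final direction angle = (3/4)*pi

enclosed vertex P1: corner angles sum to (5/2)*pi, defect = 2*pi - (5/2)*pi = -pi/2
the final direction is the initial angle plus the enclosed defects, taken mod 2*pi in the induced orientation
final angle = (5/4)*pi - pi/2 = (3/4)*pi (mod 2*pi)


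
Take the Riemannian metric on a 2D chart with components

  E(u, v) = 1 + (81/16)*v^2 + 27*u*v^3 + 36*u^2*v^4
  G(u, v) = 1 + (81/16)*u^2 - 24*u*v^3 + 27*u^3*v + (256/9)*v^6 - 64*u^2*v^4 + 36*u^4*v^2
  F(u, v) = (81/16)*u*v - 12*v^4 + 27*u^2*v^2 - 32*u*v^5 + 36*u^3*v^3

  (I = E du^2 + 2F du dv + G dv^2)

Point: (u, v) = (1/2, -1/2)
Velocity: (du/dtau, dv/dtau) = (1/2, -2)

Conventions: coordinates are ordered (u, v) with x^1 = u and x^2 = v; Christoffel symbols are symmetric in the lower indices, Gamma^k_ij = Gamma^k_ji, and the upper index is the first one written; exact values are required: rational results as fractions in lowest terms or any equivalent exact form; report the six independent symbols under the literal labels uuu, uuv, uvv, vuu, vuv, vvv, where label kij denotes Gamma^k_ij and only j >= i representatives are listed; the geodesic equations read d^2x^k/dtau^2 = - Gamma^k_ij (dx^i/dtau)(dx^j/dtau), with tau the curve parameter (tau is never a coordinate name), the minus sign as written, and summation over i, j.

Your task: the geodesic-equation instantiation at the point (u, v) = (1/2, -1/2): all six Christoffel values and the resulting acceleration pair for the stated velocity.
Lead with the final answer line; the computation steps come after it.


Answer: Gamma_uuu = -162/641, Gamma_uuv = 81/641, Gamma_uvv = 270/641, Gamma_vuu = 450/641, Gamma_vuv = -225/641, Gamma_vvv = -750/641; accelerations (d^2u/dtau^2, d^2v/dtau^2) = (-1755/1282, 4875/1282)

E = 73/64, F = -25/64, G = 1201/576 at the point
E_u = -9/8, E_v = 9/16, F_u = 59/32, F_v = 5/32, G_u = -25/16, G_v = -125/24
EG - F^2 = 641/288;  g^inv = (288/641) * [[1201/576, 25/64], [25/64, 73/64]]
first-kind symbols [ij,l] = (1/2)(d_i g_jl + d_j g_il - d_l g_ij): [uu,u] = E_u/2 = -9/16, [uu,v] = F_u - E_v/2 = 25/16, [uv,u] = E_v/2 = 9/32, [uv,v] = G_u/2 = -25/32, [vv,u] = F_v - G_u/2 = 15/16, [vv,v] = G_v/2 = -125/48
Gamma^u_ij = (G*[ij,u] - F*[ij,v])/(EG - F^2), Gamma^v_ij = (E*[ij,v] - F*[ij,u])/(EG - F^2)
Gamma_uuu = -162/641, Gamma_uuv = 81/641, Gamma_uvv = 270/641, Gamma_vuu = 450/641, Gamma_vuv = -225/641, Gamma_vvv = -750/641
d^2u/dtau^2 = -(Gamma_uuu*(1/2)^2 + 2*Gamma_uuv*(1/2)*(-2) + Gamma_uvv*(-2)^2) = -1755/1282
d^2v/dtau^2 = -(Gamma_vuu*(1/2)^2 + 2*Gamma_vuv*(1/2)*(-2) + Gamma_vvv*(-2)^2) = 4875/1282


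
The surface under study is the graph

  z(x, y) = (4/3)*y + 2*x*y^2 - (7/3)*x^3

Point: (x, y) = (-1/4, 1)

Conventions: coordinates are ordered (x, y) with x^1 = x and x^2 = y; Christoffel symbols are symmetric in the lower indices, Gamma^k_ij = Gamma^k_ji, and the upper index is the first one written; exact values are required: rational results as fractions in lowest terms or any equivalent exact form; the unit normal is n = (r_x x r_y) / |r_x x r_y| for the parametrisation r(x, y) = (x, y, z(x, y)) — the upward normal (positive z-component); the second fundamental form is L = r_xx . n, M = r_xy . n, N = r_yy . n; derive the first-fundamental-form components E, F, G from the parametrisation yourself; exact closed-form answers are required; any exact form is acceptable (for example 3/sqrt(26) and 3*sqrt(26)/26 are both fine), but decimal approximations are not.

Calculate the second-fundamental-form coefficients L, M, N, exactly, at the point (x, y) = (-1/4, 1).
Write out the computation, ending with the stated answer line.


z_x = 25/16, z_y = 1/3, z_xx = 7/2, z_xy = 4, z_yy = -1
E = 881/256, F = 25/48, G = 10/9; answer radicand W^2 = 8185/2304
unnormalised second-form numerators: l = 7/2, m = 4, n = -1; L = l/sqrt(8185/2304), and similarly M = m/sqrt(W^2), N = n/sqrt(W^2)

Answer: L = 168*sqrt(8185)/8185, M = 192*sqrt(8185)/8185, N = -48*sqrt(8185)/8185


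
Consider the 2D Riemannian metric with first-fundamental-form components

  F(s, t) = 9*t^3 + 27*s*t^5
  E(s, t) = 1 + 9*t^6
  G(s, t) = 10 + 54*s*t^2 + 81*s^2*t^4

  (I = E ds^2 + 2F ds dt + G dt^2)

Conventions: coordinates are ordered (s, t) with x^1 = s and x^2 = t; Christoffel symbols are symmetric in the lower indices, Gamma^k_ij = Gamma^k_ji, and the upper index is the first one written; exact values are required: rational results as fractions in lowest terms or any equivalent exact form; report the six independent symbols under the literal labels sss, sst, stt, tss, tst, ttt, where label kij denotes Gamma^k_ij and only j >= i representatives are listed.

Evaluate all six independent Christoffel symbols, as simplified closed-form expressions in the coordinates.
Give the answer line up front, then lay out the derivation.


Answer: Gamma_sss = 0, Gamma_sst = 27*t^5/(81*s^2*t^4 + 54*s*t^2 + 9*t^6 + 10), Gamma_stt = 54*s*t^4/(81*s^2*t^4 + 54*s*t^2 + 9*t^6 + 10), Gamma_tss = 0, Gamma_tst = (81*s*t^4 + 27*t^2)/(81*s^2*t^4 + 54*s*t^2 + 9*t^6 + 10), Gamma_ttt = (162*s^2*t^3 + 54*s*t)/(81*s^2*t^4 + 54*s*t^2 + 9*t^6 + 10)

E = 1 + 9*t^6; F = 9*t^3 + 27*s*t^5; G = 10 + 54*s*t^2 + 81*s^2*t^4
Gamma^k_ij = (1/2) g^{kl} (d_i g_jl + d_j g_il - d_l g_ij), with g^inv = (1/(EG-F^2)) [[G, -F], [-F, E]]
first partials: E_s = 0, E_t = 54*t^5, F_s = 27*t^5, F_t = 27*t^2 + 135*s*t^4, G_s = 54*t^2 + 162*s*t^4, G_t = 108*s*t + 324*s^2*t^3
D = EG - F^2 = 10 + 54*s*t^2 + 9*t^6 + 81*s^2*t^4
expanded: Gamma^s_ss = (G E_s - 2F F_s + F E_t)/(2D), Gamma^s_st = (G E_t - F G_s)/(2D), Gamma^s_tt = (2G F_t - G G_s - F G_t)/(2D), Gamma^t_ss = (2E F_s - E E_t - F E_s)/(2D), Gamma^t_st = (E G_s - F E_t)/(2D), Gamma^t_tt = (E G_t - 2F F_t + F G_s)/(2D); substitute and cancel common factors


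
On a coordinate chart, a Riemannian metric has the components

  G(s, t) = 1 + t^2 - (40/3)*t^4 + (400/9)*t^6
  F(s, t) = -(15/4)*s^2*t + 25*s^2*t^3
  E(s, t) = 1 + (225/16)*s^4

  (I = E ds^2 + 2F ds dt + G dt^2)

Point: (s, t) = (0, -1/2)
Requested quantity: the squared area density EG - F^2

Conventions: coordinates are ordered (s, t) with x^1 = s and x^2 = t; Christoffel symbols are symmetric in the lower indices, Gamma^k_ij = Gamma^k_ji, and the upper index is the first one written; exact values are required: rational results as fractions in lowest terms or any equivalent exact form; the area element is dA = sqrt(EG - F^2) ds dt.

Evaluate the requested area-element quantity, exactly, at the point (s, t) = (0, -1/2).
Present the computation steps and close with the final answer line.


E = 1, F = 0, G = 10/9; EG - F^2 = 10/9

Answer: EG - F^2 = 10/9


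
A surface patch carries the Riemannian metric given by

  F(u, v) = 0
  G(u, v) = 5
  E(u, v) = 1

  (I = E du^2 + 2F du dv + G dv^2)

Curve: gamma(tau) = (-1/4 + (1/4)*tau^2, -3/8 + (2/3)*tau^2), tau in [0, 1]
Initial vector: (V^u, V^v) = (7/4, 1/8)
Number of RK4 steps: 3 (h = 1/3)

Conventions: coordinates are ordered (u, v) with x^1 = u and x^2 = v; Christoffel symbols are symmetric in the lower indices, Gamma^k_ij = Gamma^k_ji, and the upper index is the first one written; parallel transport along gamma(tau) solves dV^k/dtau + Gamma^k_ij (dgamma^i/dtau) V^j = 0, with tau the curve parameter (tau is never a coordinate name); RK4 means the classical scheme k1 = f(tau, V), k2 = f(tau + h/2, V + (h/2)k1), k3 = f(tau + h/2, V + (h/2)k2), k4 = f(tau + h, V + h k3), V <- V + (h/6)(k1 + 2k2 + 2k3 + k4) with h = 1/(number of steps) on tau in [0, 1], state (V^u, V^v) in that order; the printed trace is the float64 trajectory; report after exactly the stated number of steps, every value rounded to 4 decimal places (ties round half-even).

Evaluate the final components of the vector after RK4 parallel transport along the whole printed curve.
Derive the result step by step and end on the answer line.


gamma'(tau) = ((1/2)*tau, (4/3)*tau); f(tau, V)^k = -Gamma^k_ij(gamma(tau)) gamma'^i(tau) V^j; h = 1/3; intermediate values shown to 6 dp
curve data and Christoffel symbols at the stage parameters:
  tau = 0.000000: gamma = (-0.250000, -0.375000), gamma' = (0.000000, 0.000000); Gamma_uuu = 0.000000, Gamma_uuv = 0.000000, Gamma_uvv = 0.000000, Gamma_vuu = 0.000000, Gamma_vuv = 0.000000, Gamma_vvv = 0.000000
  tau = 0.166667: gamma = (-0.243056, -0.356481), gamma' = (0.083333, 0.222222); Gamma_uuu = 0.000000, Gamma_uuv = 0.000000, Gamma_uvv = 0.000000, Gamma_vuu = 0.000000, Gamma_vuv = 0.000000, Gamma_vvv = 0.000000
  tau = 0.333333: gamma = (-0.222222, -0.300926), gamma' = (0.166667, 0.444444); Gamma_uuu = 0.000000, Gamma_uuv = 0.000000, Gamma_uvv = 0.000000, Gamma_vuu = 0.000000, Gamma_vuv = 0.000000, Gamma_vvv = 0.000000
  tau = 0.500000: gamma = (-0.187500, -0.208333), gamma' = (0.250000, 0.666667); Gamma_uuu = 0.000000, Gamma_uuv = 0.000000, Gamma_uvv = 0.000000, Gamma_vuu = 0.000000, Gamma_vuv = 0.000000, Gamma_vvv = 0.000000
  tau = 0.666667: gamma = (-0.138889, -0.078704), gamma' = (0.333333, 0.888889); Gamma_uuu = 0.000000, Gamma_uuv = 0.000000, Gamma_uvv = 0.000000, Gamma_vuu = 0.000000, Gamma_vuv = 0.000000, Gamma_vvv = 0.000000
  tau = 0.833333: gamma = (-0.076389, 0.087963), gamma' = (0.416667, 1.111111); Gamma_uuu = 0.000000, Gamma_uuv = 0.000000, Gamma_uvv = 0.000000, Gamma_vuu = 0.000000, Gamma_vuv = 0.000000, Gamma_vvv = 0.000000
  tau = 1.000000: gamma = (0.000000, 0.291667), gamma' = (0.500000, 1.333333); Gamma_uuu = 0.000000, Gamma_uuv = 0.000000, Gamma_uvv = 0.000000, Gamma_vuu = 0.000000, Gamma_vuv = 0.000000, Gamma_vvv = 0.000000
step 0: V^u = 1.7500, V^v = 0.1250
step 1: k1 = (0.000000, 0.000000), k2 = (0.000000, 0.000000), k3 = (0.000000, 0.000000), k4 = (0.000000, 0.000000); V <- V + (h/6)(k1 + 2k2 + 2k3 + k4): V^u = 1.7500, V^v = 0.1250
step 2: k1 = (0.000000, 0.000000), k2 = (0.000000, 0.000000), k3 = (0.000000, 0.000000), k4 = (0.000000, 0.000000); V <- V + (h/6)(k1 + 2k2 + 2k3 + k4): V^u = 1.7500, V^v = 0.1250
step 3: k1 = (0.000000, 0.000000), k2 = (0.000000, 0.000000), k3 = (0.000000, 0.000000), k4 = (0.000000, 0.000000); V <- V + (h/6)(k1 + 2k2 + 2k3 + k4): V^u = 1.7500, V^v = 0.1250

Answer: V^u = 1.7500, V^v = 0.1250


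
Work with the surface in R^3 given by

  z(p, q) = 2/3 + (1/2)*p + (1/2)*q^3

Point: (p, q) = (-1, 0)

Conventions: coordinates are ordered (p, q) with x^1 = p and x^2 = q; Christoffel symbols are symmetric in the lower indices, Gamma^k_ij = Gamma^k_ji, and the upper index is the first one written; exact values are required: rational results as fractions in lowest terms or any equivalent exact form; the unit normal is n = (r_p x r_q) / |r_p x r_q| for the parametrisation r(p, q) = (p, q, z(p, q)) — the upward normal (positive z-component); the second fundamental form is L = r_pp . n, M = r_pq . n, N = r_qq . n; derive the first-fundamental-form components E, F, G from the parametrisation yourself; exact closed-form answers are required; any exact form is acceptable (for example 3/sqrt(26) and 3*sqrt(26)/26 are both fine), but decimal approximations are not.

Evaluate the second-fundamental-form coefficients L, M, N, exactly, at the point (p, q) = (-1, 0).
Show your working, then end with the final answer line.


z_p = 1/2, z_q = 0, z_pp = 0, z_pq = 0, z_qq = 0
E = 5/4, F = 0, G = 1; answer radicand W^2 = 5/4
unnormalised second-form numerators: l = 0, m = 0, n = 0; L = l/sqrt(5/4), and similarly M = m/sqrt(W^2), N = n/sqrt(W^2)

Answer: L = 0, M = 0, N = 0


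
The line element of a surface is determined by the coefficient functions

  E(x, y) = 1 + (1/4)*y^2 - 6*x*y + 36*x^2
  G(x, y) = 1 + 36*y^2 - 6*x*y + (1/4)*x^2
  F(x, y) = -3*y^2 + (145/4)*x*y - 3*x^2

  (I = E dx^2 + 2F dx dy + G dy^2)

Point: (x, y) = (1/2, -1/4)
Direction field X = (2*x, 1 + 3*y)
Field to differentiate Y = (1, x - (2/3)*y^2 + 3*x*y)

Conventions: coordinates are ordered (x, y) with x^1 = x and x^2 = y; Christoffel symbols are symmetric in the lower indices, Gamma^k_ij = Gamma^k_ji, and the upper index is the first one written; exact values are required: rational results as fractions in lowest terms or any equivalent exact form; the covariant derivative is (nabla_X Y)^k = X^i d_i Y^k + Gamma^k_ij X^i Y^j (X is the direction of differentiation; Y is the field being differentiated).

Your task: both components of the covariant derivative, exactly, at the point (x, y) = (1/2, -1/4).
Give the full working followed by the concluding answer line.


E = 689/64, F = -175/32, G = 65/16 at the point
E_x = 75/2, E_y = -25/8, F_x = -193/16, F_y = 157/8, G_x = 7/4, G_y = -21
EG - F^2 = 885/64;  g^inv = (64/885) * [[65/16, 175/32], [175/32, 689/64]]
first-kind symbols [ij,l] = (1/2)(d_i g_jl + d_j g_il - d_l g_ij): [xx,x] = E_x/2 = 75/4, [xx,y] = F_x - E_y/2 = -21/2, [xy,x] = E_y/2 = -25/16, [xy,y] = G_x/2 = 7/8, [yy,x] = F_y - G_x/2 = 75/4, [yy,y] = G_y/2 = -21/2
Gamma^x_ij = (G*[ij,x] - F*[ij,y])/(EG - F^2), Gamma^y_ij = (E*[ij,y] - F*[ij,x])/(EG - F^2)
Gamma_xxx = 80/59, Gamma_xxy = -20/177, Gamma_xyy = 80/59, Gamma_yxx = -224/295, Gamma_yxy = 56/885, Gamma_yyy = -224/295
X = (1, 1/4), Y = (1, 1/12) at the point

Answer: (nabla_X Y)^x = 715/531, (nabla_X Y)^y = -971/21240


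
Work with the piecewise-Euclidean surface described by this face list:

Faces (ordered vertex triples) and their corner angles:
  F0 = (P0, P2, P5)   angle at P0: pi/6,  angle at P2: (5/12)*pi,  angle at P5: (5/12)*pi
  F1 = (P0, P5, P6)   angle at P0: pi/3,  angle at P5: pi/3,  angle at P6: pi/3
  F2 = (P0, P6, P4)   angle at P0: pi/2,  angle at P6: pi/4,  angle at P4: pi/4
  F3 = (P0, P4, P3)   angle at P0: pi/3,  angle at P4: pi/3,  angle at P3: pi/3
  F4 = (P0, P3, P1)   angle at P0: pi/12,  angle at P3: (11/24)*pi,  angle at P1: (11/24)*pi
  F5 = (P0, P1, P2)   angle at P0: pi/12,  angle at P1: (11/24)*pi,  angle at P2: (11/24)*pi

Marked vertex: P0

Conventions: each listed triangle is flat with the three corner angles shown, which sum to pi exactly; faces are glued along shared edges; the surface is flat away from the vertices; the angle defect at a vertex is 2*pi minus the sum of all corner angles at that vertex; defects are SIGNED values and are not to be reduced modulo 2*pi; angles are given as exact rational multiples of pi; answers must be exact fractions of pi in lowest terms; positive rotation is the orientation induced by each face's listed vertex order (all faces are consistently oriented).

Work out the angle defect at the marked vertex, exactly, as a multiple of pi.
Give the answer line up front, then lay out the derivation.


Answer: defect(P0) = pi/2

Sum of corner angles at P0: (3/2)*pi
defect = 2*pi - (3/2)*pi


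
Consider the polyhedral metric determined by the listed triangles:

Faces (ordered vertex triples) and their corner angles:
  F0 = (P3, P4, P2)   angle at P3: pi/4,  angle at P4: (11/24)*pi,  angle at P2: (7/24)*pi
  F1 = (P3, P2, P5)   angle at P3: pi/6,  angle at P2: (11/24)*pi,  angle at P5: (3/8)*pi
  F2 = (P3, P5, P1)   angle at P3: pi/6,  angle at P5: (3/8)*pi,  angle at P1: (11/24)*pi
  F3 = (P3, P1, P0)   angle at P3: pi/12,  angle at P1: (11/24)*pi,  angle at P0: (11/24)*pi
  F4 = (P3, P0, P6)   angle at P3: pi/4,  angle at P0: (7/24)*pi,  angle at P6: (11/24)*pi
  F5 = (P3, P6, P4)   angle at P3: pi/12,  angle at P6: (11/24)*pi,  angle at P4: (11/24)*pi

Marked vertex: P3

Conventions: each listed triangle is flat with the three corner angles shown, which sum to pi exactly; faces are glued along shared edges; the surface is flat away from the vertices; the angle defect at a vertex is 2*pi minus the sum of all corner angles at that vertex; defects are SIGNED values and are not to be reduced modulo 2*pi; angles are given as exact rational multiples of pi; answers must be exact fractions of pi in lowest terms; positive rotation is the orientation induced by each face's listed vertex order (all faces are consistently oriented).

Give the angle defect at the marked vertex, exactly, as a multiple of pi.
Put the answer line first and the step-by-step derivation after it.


Answer: defect(P3) = pi

Sum of corner angles at P3: pi
defect = 2*pi - pi


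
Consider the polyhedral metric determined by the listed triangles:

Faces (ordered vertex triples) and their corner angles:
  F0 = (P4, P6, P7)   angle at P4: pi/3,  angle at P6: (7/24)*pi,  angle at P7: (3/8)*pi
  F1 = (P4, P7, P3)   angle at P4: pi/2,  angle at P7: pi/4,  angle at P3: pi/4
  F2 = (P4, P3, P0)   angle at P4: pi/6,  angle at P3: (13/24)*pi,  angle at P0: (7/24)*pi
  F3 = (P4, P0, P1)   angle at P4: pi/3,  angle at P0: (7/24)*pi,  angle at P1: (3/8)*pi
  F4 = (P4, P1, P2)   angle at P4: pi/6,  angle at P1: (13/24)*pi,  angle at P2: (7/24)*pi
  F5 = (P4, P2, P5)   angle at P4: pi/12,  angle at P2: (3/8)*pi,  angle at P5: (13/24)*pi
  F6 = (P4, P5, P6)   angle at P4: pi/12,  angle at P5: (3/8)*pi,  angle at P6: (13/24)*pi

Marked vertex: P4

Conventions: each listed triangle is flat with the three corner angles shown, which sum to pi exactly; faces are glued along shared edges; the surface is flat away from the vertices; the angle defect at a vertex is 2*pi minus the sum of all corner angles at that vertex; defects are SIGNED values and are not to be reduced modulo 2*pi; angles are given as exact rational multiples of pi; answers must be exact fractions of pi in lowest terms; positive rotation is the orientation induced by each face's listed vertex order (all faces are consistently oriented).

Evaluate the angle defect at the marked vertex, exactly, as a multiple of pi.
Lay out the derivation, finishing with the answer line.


Sum of corner angles at P4: (5/3)*pi
defect = 2*pi - (5/3)*pi

Answer: defect(P4) = pi/3


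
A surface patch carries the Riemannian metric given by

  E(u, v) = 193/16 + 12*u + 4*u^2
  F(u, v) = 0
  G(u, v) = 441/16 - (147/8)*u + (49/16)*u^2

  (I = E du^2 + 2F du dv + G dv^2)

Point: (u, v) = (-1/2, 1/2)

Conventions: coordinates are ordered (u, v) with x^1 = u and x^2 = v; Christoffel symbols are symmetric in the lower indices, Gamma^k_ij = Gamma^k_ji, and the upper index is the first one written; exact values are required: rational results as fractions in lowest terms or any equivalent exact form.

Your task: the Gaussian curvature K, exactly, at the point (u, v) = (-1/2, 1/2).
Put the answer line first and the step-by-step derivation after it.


Answer: K = -2048/89383

E = 113/16, F = 0, G = 2401/64, EG - F^2 = 271313/1024 at the point
E_u = 8, E_v = 0, F_u = 0, F_v = 0, G_u = -343/16, G_v = 0
E_vv = 0, F_uv = 0, G_uu = 49/8
Compute both Brioschi determinants and normalise by (EG - F^2)^2.
M1 = [[-E_vv/2 + F_uv - G_uu/2, E_u/2, F_u - E_v/2], [F_v - G_u/2, E, F], [G_v/2, F, G]] = [[-49/16, 4, 0], [343/32, 113/16, 0], [0, 0, 2401/64]]; det M1 = -39647713/16384
M2 = [[0, E_v/2, G_u/2], [E_v/2, E, F], [G_u/2, F, G]] = [[0, 0, -343/32], [0, 113/16, 0], [-343/32, 0, 2401/64]]; det M2 = -13294337/16384
det M1 - det M2 = -823543/512; K = -823543/512 / (271313/1024)^2 = -2048/89383


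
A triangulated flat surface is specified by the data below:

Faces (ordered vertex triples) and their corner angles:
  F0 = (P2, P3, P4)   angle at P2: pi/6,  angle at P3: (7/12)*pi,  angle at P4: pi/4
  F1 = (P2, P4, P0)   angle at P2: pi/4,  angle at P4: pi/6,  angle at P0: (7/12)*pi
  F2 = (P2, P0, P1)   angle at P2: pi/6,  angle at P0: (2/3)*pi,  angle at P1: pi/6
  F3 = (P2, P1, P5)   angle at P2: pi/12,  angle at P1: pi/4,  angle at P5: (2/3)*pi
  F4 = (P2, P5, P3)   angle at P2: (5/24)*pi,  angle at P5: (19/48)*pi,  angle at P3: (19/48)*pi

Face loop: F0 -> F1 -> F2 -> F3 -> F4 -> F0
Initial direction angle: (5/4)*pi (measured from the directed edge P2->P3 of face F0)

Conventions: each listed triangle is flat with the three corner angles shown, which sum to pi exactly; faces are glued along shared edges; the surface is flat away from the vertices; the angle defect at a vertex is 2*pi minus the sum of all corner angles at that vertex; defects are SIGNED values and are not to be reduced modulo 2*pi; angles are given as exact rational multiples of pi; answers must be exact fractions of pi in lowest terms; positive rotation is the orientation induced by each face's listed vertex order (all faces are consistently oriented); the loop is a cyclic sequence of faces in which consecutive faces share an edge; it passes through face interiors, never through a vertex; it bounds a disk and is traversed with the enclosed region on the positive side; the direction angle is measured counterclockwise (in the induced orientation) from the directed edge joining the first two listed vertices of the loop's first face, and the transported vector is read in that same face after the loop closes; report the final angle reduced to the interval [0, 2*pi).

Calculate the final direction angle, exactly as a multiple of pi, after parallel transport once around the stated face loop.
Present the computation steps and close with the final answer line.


enclosed vertex P2: corner angles sum to (7/8)*pi, defect = 2*pi - (7/8)*pi = (9/8)*pi
holonomy = initial angle + sum of enclosed defects (mod 2*pi), positive in the induced orientation
final angle = (5/4)*pi + (9/8)*pi = (3/8)*pi (mod 2*pi)

Answer: final direction angle = (3/8)*pi


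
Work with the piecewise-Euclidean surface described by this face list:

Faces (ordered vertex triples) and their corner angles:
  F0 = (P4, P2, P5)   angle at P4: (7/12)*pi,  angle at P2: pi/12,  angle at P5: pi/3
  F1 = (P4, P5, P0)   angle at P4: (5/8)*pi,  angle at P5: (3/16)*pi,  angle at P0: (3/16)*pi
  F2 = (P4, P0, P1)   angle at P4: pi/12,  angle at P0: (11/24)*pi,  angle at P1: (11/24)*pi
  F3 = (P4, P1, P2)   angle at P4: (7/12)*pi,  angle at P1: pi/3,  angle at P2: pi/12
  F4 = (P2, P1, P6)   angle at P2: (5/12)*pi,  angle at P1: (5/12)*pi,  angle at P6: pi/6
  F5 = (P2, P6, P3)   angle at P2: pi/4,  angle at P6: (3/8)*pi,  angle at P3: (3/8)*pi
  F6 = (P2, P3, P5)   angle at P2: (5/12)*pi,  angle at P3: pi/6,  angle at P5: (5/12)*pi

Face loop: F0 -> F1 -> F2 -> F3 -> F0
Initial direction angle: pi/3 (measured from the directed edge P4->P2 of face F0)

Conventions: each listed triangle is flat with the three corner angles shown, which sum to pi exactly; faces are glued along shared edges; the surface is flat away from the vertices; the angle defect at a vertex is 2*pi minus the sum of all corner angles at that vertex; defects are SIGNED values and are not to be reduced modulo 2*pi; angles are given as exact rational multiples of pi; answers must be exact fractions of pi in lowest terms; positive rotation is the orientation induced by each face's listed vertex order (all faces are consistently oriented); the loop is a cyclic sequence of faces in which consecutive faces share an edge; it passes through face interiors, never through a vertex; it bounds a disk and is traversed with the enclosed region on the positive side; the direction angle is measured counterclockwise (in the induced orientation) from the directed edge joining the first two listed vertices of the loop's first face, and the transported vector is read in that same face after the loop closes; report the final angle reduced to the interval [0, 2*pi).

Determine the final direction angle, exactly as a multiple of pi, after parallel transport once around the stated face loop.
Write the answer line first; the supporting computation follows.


Answer: final direction angle = (11/24)*pi

enclosed vertex P4: corner angles sum to (15/8)*pi, defect = 2*pi - (15/8)*pi = pi/8
the rotation equals the total enclosed defect, so the final angle is initial + defects (mod 2*pi)
final angle = pi/3 + pi/8 = (11/24)*pi (mod 2*pi)


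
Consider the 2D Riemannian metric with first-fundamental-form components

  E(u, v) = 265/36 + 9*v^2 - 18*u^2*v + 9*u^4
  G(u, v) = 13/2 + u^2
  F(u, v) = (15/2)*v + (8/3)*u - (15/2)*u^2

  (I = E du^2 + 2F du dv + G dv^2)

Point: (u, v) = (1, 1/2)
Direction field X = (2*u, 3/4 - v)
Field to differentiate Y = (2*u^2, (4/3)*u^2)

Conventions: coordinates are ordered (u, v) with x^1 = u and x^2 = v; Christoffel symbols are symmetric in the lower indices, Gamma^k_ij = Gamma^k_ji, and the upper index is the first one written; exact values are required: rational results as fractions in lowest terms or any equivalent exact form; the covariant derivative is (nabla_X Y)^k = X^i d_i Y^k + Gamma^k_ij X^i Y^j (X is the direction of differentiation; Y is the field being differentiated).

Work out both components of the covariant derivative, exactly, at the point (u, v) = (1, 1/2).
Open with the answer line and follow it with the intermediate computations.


Answer: (nabla_X Y)^u = 103124/10211, (nabla_X Y)^v = 19207/10211

E = 173/18, F = -13/12, G = 15/2 at the point
E_u = 18, E_v = -9, F_u = -37/3, F_v = 15/2, G_u = 2, G_v = 0
EG - F^2 = 10211/144;  g^inv = (144/10211) * [[15/2, 13/12], [13/12, 173/18]]
first-kind symbols [ij,l] = (1/2)(d_i g_jl + d_j g_il - d_l g_ij): [uu,u] = E_u/2 = 9, [uu,v] = F_u - E_v/2 = -47/6, [uv,u] = E_v/2 = -9/2, [uv,v] = G_u/2 = 1, [vv,u] = F_v - G_u/2 = 13/2, [vv,v] = G_v/2 = 0
Gamma^u_ij = (G*[ij,u] - F*[ij,v])/(EG - F^2), Gamma^v_ij = (E*[ij,v] - F*[ij,u])/(EG - F^2)
Gamma_uuu = 8498/10211, Gamma_uuv = -4704/10211, Gamma_uvv = 7020/10211, Gamma_vuu = -28312/30633, Gamma_vuv = 682/10211, Gamma_vvv = 1014/10211
X = (2, 1/4), Y = (2, 4/3) at the point


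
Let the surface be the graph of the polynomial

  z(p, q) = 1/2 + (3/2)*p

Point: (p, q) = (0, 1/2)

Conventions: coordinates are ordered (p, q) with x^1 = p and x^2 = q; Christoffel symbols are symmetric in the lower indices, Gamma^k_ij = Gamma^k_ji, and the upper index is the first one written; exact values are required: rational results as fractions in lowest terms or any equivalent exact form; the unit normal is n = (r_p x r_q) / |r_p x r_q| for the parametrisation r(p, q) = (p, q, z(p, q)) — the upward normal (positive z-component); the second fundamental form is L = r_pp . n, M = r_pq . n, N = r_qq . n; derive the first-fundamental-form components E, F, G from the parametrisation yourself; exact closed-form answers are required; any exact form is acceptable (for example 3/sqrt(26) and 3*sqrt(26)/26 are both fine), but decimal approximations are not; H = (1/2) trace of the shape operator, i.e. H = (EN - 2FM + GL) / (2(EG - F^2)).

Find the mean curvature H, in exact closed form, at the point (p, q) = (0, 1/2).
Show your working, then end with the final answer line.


z_p = 3/2, z_q = 0, z_pp = 0, z_pq = 0, z_qq = 0
E = 13/4, F = 0, G = 1; answer radicand W^2 = 13/4
unnormalised second-form numerators: l = 0, m = 0, n = 0; L = l/sqrt(13/4), and similarly M = m/sqrt(W^2), N = n/sqrt(W^2)
H = (E*n - 2*F*m + G*l) / (2*(EG - F^2)*sqrt(W^2)); E*n - 2*F*m + G*l = 0, EG - F^2 = 13/4, so H = (0)/sqrt(13/4)

Answer: H = 0
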